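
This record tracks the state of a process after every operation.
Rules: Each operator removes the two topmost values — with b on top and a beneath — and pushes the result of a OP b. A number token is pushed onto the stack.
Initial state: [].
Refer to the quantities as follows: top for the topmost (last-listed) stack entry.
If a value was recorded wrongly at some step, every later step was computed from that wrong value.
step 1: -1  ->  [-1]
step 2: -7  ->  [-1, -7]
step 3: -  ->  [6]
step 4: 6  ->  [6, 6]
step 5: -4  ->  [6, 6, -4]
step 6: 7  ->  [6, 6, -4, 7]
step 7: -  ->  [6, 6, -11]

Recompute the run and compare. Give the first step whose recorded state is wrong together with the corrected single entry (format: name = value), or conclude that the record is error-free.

1. push -1: top = -1 (exactly as logged)
2. push -7: top = -7 (confirmed correct)
3. -1 - -7 = 6 (verified)
4. push 6: top = 6 (matches)
5. push -4: top = -4 (agrees with the record)
6. push 7: top = 7 (matches)
7. -4 - 7 = -11 (agrees with the record)
Nothing is out of place; the run is error-free.

no error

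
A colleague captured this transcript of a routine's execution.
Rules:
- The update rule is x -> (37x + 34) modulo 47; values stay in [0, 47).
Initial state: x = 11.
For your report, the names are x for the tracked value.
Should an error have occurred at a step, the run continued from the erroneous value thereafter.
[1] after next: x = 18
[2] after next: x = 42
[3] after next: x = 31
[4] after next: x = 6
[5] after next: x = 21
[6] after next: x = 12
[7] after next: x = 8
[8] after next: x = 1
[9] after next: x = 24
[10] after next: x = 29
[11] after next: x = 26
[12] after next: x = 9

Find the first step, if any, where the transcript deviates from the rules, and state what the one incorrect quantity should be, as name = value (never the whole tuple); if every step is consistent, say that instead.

step 3, x = 37

step 1: x = (37*11 + 34) mod 47 = 18 -> checks out
step 2: x = (37*18 + 34) mod 47 = 42 -> agrees with the transcript
step 3: x = (37*42 + 34) mod 47 = 37 -> the entry is off here
Conclusion: step 3 carries the first error; the entry should be x = 37.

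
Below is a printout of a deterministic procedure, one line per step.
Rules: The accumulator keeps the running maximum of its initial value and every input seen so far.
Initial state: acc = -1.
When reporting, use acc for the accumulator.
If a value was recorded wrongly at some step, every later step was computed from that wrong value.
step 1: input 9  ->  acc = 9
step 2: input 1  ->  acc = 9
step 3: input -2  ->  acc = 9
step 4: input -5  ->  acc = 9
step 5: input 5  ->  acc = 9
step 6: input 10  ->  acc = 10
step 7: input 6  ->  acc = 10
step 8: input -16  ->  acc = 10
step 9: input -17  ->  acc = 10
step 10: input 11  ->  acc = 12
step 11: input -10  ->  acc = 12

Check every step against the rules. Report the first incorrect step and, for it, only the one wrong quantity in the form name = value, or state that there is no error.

step 10, acc = 11

Recomputing the run from the initial state:
step 1: acc = 9
step 2: acc = 9
step 3: acc = 9
step 4: acc = 9
step 5: acc = 9
step 6: acc = 10
step 7: acc = 10
step 8: acc = 10
step 9: acc = 10
step 10: acc = 11
step 11: acc = 11
The first disagreement with the printout is at step 10, where the value should be acc = 11.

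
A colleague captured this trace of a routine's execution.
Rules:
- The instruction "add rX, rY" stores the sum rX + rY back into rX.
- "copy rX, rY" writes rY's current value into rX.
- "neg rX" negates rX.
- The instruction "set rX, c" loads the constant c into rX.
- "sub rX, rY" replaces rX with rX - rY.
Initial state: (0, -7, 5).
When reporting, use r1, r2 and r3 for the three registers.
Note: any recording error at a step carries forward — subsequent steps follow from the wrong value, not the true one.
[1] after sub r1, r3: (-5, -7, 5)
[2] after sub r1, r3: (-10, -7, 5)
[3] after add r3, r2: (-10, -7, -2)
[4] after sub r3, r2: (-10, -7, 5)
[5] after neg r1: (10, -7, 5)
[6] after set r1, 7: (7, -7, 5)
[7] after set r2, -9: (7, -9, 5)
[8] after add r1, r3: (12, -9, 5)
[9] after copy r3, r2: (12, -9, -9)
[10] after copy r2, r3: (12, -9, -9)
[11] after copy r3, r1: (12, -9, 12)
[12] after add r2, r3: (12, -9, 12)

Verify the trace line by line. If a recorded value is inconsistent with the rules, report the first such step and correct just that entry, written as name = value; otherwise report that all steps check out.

Recomputing the run from the initial state:
step 1: r1 = -5, r2 = -7, r3 = 5
step 2: r1 = -10, r2 = -7, r3 = 5
step 3: r1 = -10, r2 = -7, r3 = -2
step 4: r1 = -10, r2 = -7, r3 = 5
step 5: r1 = 10, r2 = -7, r3 = 5
step 6: r1 = 7, r2 = -7, r3 = 5
step 7: r1 = 7, r2 = -9, r3 = 5
step 8: r1 = 12, r2 = -9, r3 = 5
step 9: r1 = 12, r2 = -9, r3 = -9
step 10: r1 = 12, r2 = -9, r3 = -9
step 11: r1 = 12, r2 = -9, r3 = 12
step 12: r1 = 12, r2 = 3, r3 = 12
The first disagreement with the trace is at step 12, where the value should be r2 = 3.

step 12, r2 = 3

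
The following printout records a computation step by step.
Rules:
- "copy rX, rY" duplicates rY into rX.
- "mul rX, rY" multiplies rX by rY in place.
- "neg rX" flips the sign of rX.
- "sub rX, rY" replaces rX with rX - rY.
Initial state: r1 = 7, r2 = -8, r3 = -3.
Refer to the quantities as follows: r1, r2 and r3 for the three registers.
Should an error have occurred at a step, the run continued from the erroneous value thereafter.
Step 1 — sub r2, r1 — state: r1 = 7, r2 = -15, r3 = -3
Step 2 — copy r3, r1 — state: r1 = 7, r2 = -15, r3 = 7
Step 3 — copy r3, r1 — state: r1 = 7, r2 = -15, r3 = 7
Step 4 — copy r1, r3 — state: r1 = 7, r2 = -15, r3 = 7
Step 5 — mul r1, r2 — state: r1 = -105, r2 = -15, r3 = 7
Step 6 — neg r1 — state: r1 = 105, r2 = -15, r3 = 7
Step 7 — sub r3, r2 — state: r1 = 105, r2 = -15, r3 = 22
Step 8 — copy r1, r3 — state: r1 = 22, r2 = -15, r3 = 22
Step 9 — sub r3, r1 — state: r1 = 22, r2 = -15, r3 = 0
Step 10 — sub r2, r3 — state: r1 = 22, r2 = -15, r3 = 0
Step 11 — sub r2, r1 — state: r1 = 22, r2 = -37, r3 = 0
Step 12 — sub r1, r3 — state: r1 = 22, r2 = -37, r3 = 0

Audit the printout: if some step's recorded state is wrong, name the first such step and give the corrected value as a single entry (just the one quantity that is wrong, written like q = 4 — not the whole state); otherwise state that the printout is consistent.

no error

Recomputing the run from the initial state:
step 1: r1 = 7, r2 = -15, r3 = -3
step 2: r1 = 7, r2 = -15, r3 = 7
step 3: r1 = 7, r2 = -15, r3 = 7
step 4: r1 = 7, r2 = -15, r3 = 7
step 5: r1 = -105, r2 = -15, r3 = 7
step 6: r1 = 105, r2 = -15, r3 = 7
step 7: r1 = 105, r2 = -15, r3 = 22
step 8: r1 = 22, r2 = -15, r3 = 22
step 9: r1 = 22, r2 = -15, r3 = 0
step 10: r1 = 22, r2 = -15, r3 = 0
step 11: r1 = 22, r2 = -37, r3 = 0
step 12: r1 = 22, r2 = -37, r3 = 0
This matches the printout at every step.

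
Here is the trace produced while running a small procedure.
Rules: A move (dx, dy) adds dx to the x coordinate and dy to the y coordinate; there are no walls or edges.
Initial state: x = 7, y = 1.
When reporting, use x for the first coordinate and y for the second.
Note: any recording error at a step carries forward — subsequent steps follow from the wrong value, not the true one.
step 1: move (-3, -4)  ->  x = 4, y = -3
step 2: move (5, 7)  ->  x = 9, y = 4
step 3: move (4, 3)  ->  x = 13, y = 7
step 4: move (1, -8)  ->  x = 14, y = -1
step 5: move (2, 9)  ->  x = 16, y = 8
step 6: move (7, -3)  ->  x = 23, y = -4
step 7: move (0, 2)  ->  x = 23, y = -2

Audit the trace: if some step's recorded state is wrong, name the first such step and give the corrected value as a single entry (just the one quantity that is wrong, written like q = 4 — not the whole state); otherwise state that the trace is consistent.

step 6, y = 5

step 1: x = 7 + (-3) = 4, y = 1 + (-4) = -3 -> confirmed correct
step 2: x = 4 + (5) = 9, y = -3 + (7) = 4 -> agrees with the trace
step 3: x = 9 + (4) = 13, y = 4 + (3) = 7 -> in agreement
step 4: x = 13 + (1) = 14, y = 7 + (-8) = -1 -> in agreement
step 5: x = 14 + (2) = 16, y = -1 + (9) = 8 -> checks out
step 6: x = 16 + (7) = 23, y = 8 + (-3) = 5 -> a discrepancy with the trace
That makes step 6 the first incorrect line — y = 5 is what it should show.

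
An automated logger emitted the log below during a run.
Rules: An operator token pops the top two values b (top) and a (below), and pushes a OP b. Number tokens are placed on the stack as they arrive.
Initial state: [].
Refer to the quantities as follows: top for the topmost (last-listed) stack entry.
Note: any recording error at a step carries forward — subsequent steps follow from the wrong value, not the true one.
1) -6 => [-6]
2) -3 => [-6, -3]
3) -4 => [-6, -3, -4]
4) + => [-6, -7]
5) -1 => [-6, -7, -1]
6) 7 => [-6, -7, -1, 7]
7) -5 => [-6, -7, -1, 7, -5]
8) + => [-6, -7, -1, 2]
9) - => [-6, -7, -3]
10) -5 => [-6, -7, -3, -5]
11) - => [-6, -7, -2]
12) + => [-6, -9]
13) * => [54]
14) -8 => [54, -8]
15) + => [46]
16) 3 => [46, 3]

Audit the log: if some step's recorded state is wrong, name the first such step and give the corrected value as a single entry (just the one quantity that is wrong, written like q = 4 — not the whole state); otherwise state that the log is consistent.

Recomputing the run from the initial state:
step 1: [-6]
step 2: [-6, -3]
step 3: [-6, -3, -4]
step 4: [-6, -7]
step 5: [-6, -7, -1]
step 6: [-6, -7, -1, 7]
step 7: [-6, -7, -1, 7, -5]
step 8: [-6, -7, -1, 2]
step 9: [-6, -7, -3]
step 10: [-6, -7, -3, -5]
step 11: [-6, -7, 2]
step 12: [-6, -5]
step 13: [30]
step 14: [30, -8]
step 15: [22]
step 16: [22, 3]
The first disagreement with the log is at step 11, where the value should be top = 2.

step 11, top = 2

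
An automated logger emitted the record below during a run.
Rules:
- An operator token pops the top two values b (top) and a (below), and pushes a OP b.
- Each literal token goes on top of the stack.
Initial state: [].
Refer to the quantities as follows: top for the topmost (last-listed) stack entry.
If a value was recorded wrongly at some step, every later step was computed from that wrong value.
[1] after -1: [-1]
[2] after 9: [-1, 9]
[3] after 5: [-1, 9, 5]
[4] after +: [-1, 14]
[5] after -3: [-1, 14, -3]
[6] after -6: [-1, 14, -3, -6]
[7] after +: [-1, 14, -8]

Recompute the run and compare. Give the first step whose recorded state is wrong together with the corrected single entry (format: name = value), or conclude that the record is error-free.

step 7, top = -9

Recomputing the run from the initial state:
step 1: [-1]
step 2: [-1, 9]
step 3: [-1, 9, 5]
step 4: [-1, 14]
step 5: [-1, 14, -3]
step 6: [-1, 14, -3, -6]
step 7: [-1, 14, -9]
The first disagreement with the record is at step 7, where the value should be top = -9.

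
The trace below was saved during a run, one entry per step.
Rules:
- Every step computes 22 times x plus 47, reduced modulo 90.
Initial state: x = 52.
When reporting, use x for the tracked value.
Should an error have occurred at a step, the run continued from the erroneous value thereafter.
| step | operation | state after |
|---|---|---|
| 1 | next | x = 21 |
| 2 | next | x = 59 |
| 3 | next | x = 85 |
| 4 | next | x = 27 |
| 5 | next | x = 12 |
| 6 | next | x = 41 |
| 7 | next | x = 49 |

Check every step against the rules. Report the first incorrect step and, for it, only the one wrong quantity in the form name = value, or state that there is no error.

step 5, x = 11

Step 1: x = (22*52 + 47) mod 90 = 21 — consistent with the trace.
Step 2: x = (22*21 + 47) mod 90 = 59 — same as recorded.
Step 3: x = (22*59 + 47) mod 90 = 85 — agrees with the trace.
Step 4: x = (22*85 + 47) mod 90 = 27 — in agreement.
Step 5: x = (22*27 + 47) mod 90 = 11 — a discrepancy with the trace.
First deviation found at step 5; the corrected entry is x = 11.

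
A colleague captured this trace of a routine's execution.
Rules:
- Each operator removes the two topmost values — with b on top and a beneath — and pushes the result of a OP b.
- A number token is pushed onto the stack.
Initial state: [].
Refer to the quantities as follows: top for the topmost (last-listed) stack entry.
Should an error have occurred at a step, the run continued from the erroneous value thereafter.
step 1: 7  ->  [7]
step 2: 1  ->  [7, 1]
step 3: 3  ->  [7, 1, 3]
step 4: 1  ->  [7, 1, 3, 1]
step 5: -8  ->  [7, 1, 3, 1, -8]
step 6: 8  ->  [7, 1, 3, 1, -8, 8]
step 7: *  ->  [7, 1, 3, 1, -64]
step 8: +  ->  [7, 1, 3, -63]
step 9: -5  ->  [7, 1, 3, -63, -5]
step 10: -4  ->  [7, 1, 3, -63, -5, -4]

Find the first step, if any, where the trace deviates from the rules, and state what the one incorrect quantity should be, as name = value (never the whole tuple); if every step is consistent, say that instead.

no error

1. push 7: top = 7 (no discrepancy)
2. push 1: top = 1 (exactly as logged)
3. push 3: top = 3 (verified)
4. push 1: top = 1 (confirmed correct)
5. push -8: top = -8 (no discrepancy)
6. push 8: top = 8 (exactly as logged)
7. -8 * 8 = -64 (verified)
8. 1 + -64 = -63 (verified)
9. push -5: top = -5 (same as recorded)
10. push -4: top = -4 (consistent with the trace)
The whole run recomputes cleanly — no discrepancies.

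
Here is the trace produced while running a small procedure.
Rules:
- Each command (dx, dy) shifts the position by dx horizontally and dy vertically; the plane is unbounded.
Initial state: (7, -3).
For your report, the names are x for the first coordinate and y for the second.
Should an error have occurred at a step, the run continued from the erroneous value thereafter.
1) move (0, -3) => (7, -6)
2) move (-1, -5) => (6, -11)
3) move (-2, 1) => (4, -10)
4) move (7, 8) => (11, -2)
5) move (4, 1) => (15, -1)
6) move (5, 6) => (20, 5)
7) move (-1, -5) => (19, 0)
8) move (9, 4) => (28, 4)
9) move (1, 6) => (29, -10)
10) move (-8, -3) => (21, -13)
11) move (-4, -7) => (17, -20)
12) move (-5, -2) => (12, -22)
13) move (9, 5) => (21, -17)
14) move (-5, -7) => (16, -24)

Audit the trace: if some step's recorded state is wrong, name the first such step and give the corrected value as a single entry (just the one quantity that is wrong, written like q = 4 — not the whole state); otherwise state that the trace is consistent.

step 9, y = 10

step 1: x = 7 + (0) = 7, y = -3 + (-3) = -6 -> no discrepancy
step 2: x = 7 + (-1) = 6, y = -6 + (-5) = -11 -> checks out
step 3: x = 6 + (-2) = 4, y = -11 + (1) = -10 -> agrees with the trace
step 4: x = 4 + (7) = 11, y = -10 + (8) = -2 -> verified
step 5: x = 11 + (4) = 15, y = -2 + (1) = -1 -> no discrepancy
step 6: x = 15 + (5) = 20, y = -1 + (6) = 5 -> confirmed correct
step 7: x = 20 + (-1) = 19, y = 5 + (-5) = 0 -> verified
step 8: x = 19 + (9) = 28, y = 0 + (4) = 4 -> same as recorded
step 9: x = 28 + (1) = 29, y = 4 + (6) = 10 -> this is not what the trace shows
So the first discrepancy is step 9, where the right value is y = 10.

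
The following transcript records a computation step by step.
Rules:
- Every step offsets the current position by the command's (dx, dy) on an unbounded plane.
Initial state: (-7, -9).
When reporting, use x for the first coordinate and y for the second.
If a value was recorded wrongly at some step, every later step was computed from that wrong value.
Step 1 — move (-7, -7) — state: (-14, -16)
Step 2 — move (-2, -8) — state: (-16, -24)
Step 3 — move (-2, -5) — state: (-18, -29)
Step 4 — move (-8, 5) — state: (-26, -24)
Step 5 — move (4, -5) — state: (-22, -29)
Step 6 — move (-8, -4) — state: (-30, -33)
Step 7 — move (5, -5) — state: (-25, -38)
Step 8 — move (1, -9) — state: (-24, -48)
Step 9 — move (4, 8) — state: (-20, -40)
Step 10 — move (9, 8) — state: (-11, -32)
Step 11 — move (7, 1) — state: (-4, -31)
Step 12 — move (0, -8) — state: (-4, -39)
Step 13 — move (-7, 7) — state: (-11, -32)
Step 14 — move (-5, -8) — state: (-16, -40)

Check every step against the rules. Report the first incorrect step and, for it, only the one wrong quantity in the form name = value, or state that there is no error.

Recomputing the run from the initial state:
step 1: x = -14, y = -16
step 2: x = -16, y = -24
step 3: x = -18, y = -29
step 4: x = -26, y = -24
step 5: x = -22, y = -29
step 6: x = -30, y = -33
step 7: x = -25, y = -38
step 8: x = -24, y = -47
step 9: x = -20, y = -39
step 10: x = -11, y = -31
step 11: x = -4, y = -30
step 12: x = -4, y = -38
step 13: x = -11, y = -31
step 14: x = -16, y = -39
The first disagreement with the transcript is at step 8, where the value should be y = -47.

step 8, y = -47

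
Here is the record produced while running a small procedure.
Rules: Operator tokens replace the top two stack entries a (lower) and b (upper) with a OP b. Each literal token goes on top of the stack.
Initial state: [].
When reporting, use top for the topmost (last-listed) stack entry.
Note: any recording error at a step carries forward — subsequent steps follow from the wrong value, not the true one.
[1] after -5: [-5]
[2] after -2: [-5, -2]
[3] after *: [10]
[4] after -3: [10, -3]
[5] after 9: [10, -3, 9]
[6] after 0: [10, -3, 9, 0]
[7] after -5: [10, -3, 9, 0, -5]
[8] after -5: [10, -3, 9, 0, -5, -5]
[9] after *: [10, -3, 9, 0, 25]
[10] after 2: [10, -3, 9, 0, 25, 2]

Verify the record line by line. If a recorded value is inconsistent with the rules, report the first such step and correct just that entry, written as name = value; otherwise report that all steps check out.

1. push -5: top = -5 (exactly as logged)
2. push -2: top = -2 (exactly as logged)
3. -5 * -2 = 10 (same as recorded)
4. push -3: top = -3 (verified)
5. push 9: top = 9 (same as recorded)
6. push 0: top = 0 (confirmed correct)
7. push -5: top = -5 (checks out)
8. push -5: top = -5 (in agreement)
9. -5 * -5 = 25 (in agreement)
10. push 2: top = 2 (exactly as logged)
Nothing is out of place; the run is error-free.

no error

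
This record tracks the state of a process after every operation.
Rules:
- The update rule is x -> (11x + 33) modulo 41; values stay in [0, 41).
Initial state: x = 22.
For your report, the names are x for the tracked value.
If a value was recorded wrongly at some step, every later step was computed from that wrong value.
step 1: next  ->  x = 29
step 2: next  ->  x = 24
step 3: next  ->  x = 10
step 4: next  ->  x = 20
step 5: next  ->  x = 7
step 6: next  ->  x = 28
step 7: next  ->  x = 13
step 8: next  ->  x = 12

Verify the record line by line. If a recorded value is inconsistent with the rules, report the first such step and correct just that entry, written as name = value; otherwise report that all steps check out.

no error

1. x = (11*22 + 33) mod 41 = 29 (exactly as logged)
2. x = (11*29 + 33) mod 41 = 24 (no discrepancy)
3. x = (11*24 + 33) mod 41 = 10 (confirmed correct)
4. x = (11*10 + 33) mod 41 = 20 (verified)
5. x = (11*20 + 33) mod 41 = 7 (checks out)
6. x = (11*7 + 33) mod 41 = 28 (verified)
7. x = (11*28 + 33) mod 41 = 13 (verified)
8. x = (11*13 + 33) mod 41 = 12 (in agreement)
No step deviates from the rules.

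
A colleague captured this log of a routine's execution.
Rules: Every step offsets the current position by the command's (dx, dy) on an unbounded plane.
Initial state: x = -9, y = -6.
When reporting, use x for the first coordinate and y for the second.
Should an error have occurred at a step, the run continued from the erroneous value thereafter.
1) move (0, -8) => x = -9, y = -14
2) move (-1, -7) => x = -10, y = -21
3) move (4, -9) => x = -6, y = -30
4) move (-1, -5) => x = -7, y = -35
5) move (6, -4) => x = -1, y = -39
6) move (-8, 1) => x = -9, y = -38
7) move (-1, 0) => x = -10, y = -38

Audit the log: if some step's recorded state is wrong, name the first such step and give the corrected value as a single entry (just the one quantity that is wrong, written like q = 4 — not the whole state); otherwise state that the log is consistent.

no error

Recomputing the run from the initial state:
step 1: x = -9, y = -14
step 2: x = -10, y = -21
step 3: x = -6, y = -30
step 4: x = -7, y = -35
step 5: x = -1, y = -39
step 6: x = -9, y = -38
step 7: x = -10, y = -38
This matches the log at every step.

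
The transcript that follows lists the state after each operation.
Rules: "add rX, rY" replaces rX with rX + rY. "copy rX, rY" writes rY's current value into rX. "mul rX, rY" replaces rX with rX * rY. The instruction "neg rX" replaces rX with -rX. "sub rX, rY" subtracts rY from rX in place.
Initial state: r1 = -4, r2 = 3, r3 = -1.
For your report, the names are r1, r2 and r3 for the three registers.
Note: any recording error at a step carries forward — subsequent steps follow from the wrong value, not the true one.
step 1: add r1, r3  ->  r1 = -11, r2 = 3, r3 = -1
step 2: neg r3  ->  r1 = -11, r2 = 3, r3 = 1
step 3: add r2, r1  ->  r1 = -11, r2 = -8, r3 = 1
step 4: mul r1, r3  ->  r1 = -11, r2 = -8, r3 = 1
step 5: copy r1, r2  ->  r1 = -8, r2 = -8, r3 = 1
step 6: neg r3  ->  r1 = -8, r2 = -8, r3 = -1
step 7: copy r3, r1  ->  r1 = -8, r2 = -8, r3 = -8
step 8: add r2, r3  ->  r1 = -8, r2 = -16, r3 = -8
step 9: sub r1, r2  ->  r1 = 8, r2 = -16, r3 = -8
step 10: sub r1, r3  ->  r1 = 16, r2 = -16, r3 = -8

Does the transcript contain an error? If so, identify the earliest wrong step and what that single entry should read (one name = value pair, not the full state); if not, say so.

Recomputing the run from the initial state:
step 1: r1 = -5, r2 = 3, r3 = -1
step 2: r1 = -5, r2 = 3, r3 = 1
step 3: r1 = -5, r2 = -2, r3 = 1
step 4: r1 = -5, r2 = -2, r3 = 1
step 5: r1 = -2, r2 = -2, r3 = 1
step 6: r1 = -2, r2 = -2, r3 = -1
step 7: r1 = -2, r2 = -2, r3 = -2
step 8: r1 = -2, r2 = -4, r3 = -2
step 9: r1 = 2, r2 = -4, r3 = -2
step 10: r1 = 4, r2 = -4, r3 = -2
The first disagreement with the transcript is at step 1, where the value should be r1 = -5.

step 1, r1 = -5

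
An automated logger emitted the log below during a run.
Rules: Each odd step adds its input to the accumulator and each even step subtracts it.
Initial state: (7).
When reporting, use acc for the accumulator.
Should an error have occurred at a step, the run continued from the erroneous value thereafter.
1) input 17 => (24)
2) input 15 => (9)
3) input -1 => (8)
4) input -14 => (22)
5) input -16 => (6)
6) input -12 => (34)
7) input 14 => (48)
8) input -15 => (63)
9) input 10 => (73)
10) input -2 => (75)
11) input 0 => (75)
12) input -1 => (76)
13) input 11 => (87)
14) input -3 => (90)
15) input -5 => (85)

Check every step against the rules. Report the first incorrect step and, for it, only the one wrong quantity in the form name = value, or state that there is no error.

Recomputing the run from the initial state:
step 1: acc = 24
step 2: acc = 9
step 3: acc = 8
step 4: acc = 22
step 5: acc = 6
step 6: acc = 18
step 7: acc = 32
step 8: acc = 47
step 9: acc = 57
step 10: acc = 59
step 11: acc = 59
step 12: acc = 60
step 13: acc = 71
step 14: acc = 74
step 15: acc = 69
The first disagreement with the log is at step 6, where the value should be acc = 18.

step 6, acc = 18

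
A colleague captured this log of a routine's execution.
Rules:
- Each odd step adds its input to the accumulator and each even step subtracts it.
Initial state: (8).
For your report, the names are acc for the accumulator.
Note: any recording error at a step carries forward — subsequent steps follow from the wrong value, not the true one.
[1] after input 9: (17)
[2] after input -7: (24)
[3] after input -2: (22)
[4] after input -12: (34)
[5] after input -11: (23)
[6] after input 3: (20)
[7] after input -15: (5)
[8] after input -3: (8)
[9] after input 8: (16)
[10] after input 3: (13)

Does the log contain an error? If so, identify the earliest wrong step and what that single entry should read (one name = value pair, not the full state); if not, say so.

no error

Step 1: acc = 8 + 9 = 17 — exactly as logged.
Step 2: acc = 17 - -7 = 24 — agrees with the log.
Step 3: acc = 24 + -2 = 22 — in agreement.
Step 4: acc = 22 - -12 = 34 — consistent with the log.
Step 5: acc = 34 + -11 = 23 — same as recorded.
Step 6: acc = 23 - 3 = 20 — agrees with the log.
Step 7: acc = 20 + -15 = 5 — same as recorded.
Step 8: acc = 5 - -3 = 8 — in agreement.
Step 9: acc = 8 + 8 = 16 — verified.
Step 10: acc = 16 - 3 = 13 — confirmed correct.
All steps check out; nothing to correct.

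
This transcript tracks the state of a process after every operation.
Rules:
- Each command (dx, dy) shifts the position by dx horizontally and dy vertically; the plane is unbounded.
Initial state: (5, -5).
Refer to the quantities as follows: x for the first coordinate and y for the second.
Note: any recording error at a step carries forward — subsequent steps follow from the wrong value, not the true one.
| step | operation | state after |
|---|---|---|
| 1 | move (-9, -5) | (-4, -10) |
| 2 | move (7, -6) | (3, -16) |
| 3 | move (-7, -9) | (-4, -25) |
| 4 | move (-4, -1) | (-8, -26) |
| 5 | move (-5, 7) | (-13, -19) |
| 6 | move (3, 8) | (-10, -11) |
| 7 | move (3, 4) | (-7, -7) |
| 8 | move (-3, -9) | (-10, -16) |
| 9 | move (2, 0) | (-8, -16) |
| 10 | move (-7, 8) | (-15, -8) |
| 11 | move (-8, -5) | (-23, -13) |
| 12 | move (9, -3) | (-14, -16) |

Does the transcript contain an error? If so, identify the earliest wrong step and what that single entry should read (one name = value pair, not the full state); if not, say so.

Recomputing the run from the initial state:
step 1: x = -4, y = -10
step 2: x = 3, y = -16
step 3: x = -4, y = -25
step 4: x = -8, y = -26
step 5: x = -13, y = -19
step 6: x = -10, y = -11
step 7: x = -7, y = -7
step 8: x = -10, y = -16
step 9: x = -8, y = -16
step 10: x = -15, y = -8
step 11: x = -23, y = -13
step 12: x = -14, y = -16
This matches the transcript at every step.

no error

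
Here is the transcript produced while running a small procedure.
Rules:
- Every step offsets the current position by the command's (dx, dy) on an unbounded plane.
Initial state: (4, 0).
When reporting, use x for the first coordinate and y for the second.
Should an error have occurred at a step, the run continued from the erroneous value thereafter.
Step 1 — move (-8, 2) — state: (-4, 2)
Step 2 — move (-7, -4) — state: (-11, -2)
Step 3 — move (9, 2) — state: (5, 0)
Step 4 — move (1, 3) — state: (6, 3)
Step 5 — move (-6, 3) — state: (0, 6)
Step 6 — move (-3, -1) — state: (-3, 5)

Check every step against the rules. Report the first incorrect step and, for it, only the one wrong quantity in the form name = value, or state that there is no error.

Recomputing the run from the initial state:
step 1: x = -4, y = 2
step 2: x = -11, y = -2
step 3: x = -2, y = 0
step 4: x = -1, y = 3
step 5: x = -7, y = 6
step 6: x = -10, y = 5
The first disagreement with the transcript is at step 3, where the value should be x = -2.

step 3, x = -2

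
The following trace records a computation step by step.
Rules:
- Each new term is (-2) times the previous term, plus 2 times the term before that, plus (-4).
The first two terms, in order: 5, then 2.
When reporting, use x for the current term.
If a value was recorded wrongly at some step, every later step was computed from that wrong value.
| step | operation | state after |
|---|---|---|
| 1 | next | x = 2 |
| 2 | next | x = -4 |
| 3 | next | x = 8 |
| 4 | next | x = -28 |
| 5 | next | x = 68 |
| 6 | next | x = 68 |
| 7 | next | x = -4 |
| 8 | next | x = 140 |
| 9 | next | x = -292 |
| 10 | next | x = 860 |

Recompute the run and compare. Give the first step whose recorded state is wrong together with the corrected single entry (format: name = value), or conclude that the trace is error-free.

step 6, x = -196

Step 1: x = -2*(2) + (2)*(5) + (-4) = 2 — exactly as logged.
Step 2: x = -2*(2) + (2)*(2) + (-4) = -4 — matches.
Step 3: x = -2*(-4) + (2)*(2) + (-4) = 8 — checks out.
Step 4: x = -2*(8) + (2)*(-4) + (-4) = -28 — matches.
Step 5: x = -2*(-28) + (2)*(8) + (-4) = 68 — confirmed correct.
Step 6: x = -2*(68) + (2)*(-28) + (-4) = -196 — the trace has a different value.
Step 6 is the first one off; corrected, x = -196.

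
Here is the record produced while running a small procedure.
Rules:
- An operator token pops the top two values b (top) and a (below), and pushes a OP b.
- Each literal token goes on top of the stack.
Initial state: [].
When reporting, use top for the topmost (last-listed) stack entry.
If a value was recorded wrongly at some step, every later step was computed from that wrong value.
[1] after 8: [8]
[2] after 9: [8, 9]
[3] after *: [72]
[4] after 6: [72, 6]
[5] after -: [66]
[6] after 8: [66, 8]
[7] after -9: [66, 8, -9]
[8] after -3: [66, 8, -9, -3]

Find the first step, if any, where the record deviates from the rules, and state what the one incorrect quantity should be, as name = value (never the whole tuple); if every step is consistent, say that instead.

no error

Recomputing the run from the initial state:
step 1: [8]
step 2: [8, 9]
step 3: [72]
step 4: [72, 6]
step 5: [66]
step 6: [66, 8]
step 7: [66, 8, -9]
step 8: [66, 8, -9, -3]
This matches the record at every step.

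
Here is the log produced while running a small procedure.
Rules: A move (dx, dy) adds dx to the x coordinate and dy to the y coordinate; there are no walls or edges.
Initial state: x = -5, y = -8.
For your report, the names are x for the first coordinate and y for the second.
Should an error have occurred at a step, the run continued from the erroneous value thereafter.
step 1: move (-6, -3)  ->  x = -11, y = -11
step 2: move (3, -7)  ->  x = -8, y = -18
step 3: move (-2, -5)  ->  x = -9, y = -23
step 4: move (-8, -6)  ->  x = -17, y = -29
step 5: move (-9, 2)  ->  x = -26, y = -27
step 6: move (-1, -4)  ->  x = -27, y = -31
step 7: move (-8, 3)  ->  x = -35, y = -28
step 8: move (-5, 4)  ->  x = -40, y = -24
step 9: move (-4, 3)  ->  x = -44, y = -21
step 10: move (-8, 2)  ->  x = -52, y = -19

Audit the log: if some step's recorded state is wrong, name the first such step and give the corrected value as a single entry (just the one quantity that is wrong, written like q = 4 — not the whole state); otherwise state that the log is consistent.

step 3, x = -10

Step 1: x = -5 + (-6) = -11, y = -8 + (-3) = -11 — agrees with the log.
Step 2: x = -11 + (3) = -8, y = -11 + (-7) = -18 — verified.
Step 3: x = -8 + (-2) = -10, y = -18 + (-5) = -23 — the recorded entry deviates here.
The earliest wrong entry is at step 3: it should read x = -10.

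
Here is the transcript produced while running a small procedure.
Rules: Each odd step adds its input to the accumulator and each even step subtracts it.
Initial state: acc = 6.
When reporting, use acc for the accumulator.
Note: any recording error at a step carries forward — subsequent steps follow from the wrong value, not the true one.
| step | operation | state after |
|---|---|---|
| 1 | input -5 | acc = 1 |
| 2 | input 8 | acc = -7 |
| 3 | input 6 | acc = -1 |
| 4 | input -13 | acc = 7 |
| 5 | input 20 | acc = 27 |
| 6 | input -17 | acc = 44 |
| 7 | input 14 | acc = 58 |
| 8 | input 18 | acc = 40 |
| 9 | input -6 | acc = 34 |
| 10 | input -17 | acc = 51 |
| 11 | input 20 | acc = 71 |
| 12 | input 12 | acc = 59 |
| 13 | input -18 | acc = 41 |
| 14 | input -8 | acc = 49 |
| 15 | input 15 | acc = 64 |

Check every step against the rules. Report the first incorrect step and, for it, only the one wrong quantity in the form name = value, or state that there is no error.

step 4, acc = 12

1. acc = 6 + -5 = 1 (consistent with the transcript)
2. acc = 1 - 8 = -7 (checks out)
3. acc = -7 + 6 = -1 (checks out)
4. acc = -1 - -13 = 12 (the entry is off here)
That makes step 4 the first incorrect line — acc = 12 is what it should show.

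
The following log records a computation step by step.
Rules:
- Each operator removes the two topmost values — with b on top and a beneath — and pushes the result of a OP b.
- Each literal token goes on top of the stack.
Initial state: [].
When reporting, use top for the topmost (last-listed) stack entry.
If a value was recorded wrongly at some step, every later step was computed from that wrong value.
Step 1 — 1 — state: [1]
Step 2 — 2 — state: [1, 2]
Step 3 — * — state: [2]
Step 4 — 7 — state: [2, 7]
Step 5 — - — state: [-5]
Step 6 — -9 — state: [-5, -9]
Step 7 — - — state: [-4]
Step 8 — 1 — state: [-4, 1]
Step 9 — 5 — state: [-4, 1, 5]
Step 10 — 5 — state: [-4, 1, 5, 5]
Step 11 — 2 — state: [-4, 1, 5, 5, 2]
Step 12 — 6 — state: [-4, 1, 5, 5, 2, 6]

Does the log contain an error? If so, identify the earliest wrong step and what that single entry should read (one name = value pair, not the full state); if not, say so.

step 7, top = 4

1. push 1: top = 1 (verified)
2. push 2: top = 2 (in agreement)
3. 1 * 2 = 2 (same as recorded)
4. push 7: top = 7 (checks out)
5. 2 - 7 = -5 (no discrepancy)
6. push -9: top = -9 (verified)
7. -5 - -9 = 4 (this is not what the log shows)
The earliest wrong entry is at step 7: it should read top = 4.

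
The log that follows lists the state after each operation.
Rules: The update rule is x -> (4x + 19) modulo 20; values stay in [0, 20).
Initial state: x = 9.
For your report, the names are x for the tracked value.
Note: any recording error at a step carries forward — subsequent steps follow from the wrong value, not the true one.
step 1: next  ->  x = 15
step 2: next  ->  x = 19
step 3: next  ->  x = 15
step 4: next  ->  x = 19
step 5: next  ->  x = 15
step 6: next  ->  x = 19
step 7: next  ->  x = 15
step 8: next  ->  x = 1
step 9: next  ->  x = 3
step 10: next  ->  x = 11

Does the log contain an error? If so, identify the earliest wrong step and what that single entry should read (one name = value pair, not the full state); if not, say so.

step 8, x = 19

Step 1: x = (4*9 + 19) mod 20 = 15 — matches.
Step 2: x = (4*15 + 19) mod 20 = 19 — no discrepancy.
Step 3: x = (4*19 + 19) mod 20 = 15 — in agreement.
Step 4: x = (4*15 + 19) mod 20 = 19 — no discrepancy.
Step 5: x = (4*19 + 19) mod 20 = 15 — no discrepancy.
Step 6: x = (4*15 + 19) mod 20 = 19 — confirmed correct.
Step 7: x = (4*19 + 19) mod 20 = 15 — checks out.
Step 8: x = (4*15 + 19) mod 20 = 19 — the log has a different value.
First deviation found at step 8; the corrected entry is x = 19.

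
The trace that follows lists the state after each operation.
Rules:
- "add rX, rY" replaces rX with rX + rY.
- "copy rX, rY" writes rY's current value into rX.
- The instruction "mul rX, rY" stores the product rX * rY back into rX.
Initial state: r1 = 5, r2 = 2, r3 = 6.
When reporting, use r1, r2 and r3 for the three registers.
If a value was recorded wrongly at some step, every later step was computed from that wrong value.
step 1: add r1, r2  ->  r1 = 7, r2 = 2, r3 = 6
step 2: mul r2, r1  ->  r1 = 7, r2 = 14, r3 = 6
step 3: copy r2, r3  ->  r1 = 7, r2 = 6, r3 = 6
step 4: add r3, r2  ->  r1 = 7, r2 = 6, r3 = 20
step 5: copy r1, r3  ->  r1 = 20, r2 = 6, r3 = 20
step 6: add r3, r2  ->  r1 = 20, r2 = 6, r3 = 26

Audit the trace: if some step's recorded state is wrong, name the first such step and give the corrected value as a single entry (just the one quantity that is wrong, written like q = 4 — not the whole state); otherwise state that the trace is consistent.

step 4, r3 = 12

step 1: r1 = 5 + 2 = 7 -> matches
step 2: r2 = 2 * 7 = 14 -> same as recorded
step 3: r2 = 6 -> confirmed correct
step 4: r3 = 6 + 6 = 12 -> a discrepancy with the trace
Conclusion: step 4 carries the first error; the entry should be r3 = 12.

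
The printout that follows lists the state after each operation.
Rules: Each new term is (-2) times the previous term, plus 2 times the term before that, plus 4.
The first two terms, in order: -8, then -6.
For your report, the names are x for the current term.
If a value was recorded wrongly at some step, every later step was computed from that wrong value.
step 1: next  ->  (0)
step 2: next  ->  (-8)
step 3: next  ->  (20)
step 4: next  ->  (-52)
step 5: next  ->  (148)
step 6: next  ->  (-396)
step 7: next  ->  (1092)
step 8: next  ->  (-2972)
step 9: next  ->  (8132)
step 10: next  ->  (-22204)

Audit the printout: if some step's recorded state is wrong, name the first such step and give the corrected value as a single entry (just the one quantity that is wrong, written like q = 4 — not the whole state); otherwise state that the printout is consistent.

1. x = -2*(-6) + (2)*(-8) + (4) = 0 (same as recorded)
2. x = -2*(0) + (2)*(-6) + (4) = -8 (exactly as logged)
3. x = -2*(-8) + (2)*(0) + (4) = 20 (checks out)
4. x = -2*(20) + (2)*(-8) + (4) = -52 (consistent with the printout)
5. x = -2*(-52) + (2)*(20) + (4) = 148 (same as recorded)
6. x = -2*(148) + (2)*(-52) + (4) = -396 (confirmed correct)
7. x = -2*(-396) + (2)*(148) + (4) = 1092 (verified)
8. x = -2*(1092) + (2)*(-396) + (4) = -2972 (no discrepancy)
9. x = -2*(-2972) + (2)*(1092) + (4) = 8132 (verified)
10. x = -2*(8132) + (2)*(-2972) + (4) = -22204 (in agreement)
Each recorded entry agrees with the recomputation.

no error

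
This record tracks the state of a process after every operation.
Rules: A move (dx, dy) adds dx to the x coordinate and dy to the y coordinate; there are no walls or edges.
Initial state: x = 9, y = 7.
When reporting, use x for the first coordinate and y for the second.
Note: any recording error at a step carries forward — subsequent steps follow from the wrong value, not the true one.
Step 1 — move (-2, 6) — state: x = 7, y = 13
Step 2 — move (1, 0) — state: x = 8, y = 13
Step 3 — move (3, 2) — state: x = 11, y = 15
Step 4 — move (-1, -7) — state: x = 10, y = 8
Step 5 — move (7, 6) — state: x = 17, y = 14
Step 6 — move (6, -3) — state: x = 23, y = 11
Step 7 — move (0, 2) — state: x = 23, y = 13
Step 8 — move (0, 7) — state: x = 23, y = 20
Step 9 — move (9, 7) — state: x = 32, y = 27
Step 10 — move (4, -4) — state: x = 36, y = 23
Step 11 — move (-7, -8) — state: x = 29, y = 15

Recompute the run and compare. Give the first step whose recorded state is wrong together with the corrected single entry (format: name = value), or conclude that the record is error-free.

no error

Step 1: x = 9 + (-2) = 7, y = 7 + (6) = 13 — exactly as logged.
Step 2: x = 7 + (1) = 8, y = 13 + (0) = 13 — verified.
Step 3: x = 8 + (3) = 11, y = 13 + (2) = 15 — confirmed correct.
Step 4: x = 11 + (-1) = 10, y = 15 + (-7) = 8 — consistent with the record.
Step 5: x = 10 + (7) = 17, y = 8 + (6) = 14 — exactly as logged.
Step 6: x = 17 + (6) = 23, y = 14 + (-3) = 11 — exactly as logged.
Step 7: x = 23 + (0) = 23, y = 11 + (2) = 13 — consistent with the record.
Step 8: x = 23 + (0) = 23, y = 13 + (7) = 20 — consistent with the record.
Step 9: x = 23 + (9) = 32, y = 20 + (7) = 27 — same as recorded.
Step 10: x = 32 + (4) = 36, y = 27 + (-4) = 23 — consistent with the record.
Step 11: x = 36 + (-7) = 29, y = 23 + (-8) = 15 — consistent with the record.
Every step is consistent.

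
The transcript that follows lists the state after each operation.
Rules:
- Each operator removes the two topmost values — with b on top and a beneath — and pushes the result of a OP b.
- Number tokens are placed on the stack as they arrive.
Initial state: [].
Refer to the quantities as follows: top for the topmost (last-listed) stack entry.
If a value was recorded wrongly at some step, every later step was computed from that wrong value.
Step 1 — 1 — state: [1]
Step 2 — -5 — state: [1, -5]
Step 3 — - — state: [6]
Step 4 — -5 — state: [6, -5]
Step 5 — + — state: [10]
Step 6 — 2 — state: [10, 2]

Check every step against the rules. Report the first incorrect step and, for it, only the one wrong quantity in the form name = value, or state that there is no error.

step 5, top = 1

1. push 1: top = 1 (agrees with the transcript)
2. push -5: top = -5 (verified)
3. 1 - -5 = 6 (matches)
4. push -5: top = -5 (verified)
5. 6 + -5 = 1 (the recorded entry deviates here)
Step 5 is the first one off; corrected, top = 1.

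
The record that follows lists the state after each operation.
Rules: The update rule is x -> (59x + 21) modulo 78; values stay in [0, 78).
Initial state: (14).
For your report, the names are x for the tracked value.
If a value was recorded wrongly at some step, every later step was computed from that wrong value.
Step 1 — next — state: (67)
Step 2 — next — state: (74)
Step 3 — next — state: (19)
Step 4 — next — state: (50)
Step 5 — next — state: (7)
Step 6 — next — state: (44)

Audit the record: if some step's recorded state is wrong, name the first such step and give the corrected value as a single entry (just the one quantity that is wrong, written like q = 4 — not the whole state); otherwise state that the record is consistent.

no error

Recomputing the run from the initial state:
step 1: x = 67
step 2: x = 74
step 3: x = 19
step 4: x = 50
step 5: x = 7
step 6: x = 44
This matches the record at every step.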